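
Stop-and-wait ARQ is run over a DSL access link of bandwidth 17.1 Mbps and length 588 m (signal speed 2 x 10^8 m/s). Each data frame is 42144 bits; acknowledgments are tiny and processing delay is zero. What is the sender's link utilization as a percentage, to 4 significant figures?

t_tx = L/R = 42144/17100000 = 0.00246456 s.
t_prop = 588/200000000 = 2.94e-06 s; RTT = 5.88e-06 s.
Cycle = t_tx + RTT = 0.00247044 s.
Utilization = t_tx / cycle = 0.00246456/0.00247044 = 99.76 %.

99.76 %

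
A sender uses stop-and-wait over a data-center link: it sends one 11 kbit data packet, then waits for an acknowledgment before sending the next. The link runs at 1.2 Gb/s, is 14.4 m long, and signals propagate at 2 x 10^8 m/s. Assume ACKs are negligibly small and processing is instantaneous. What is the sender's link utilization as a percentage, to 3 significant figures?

t_tx = L/R = 11000/1200000000 = 9.16667e-06 s.
t_prop = 14.4/200000000 = 7.2e-08 s; RTT = 1.44e-07 s.
Cycle = t_tx + RTT = 9.31067e-06 s.
Utilization = t_tx / cycle = 9.16667e-06/9.31067e-06 = 98.5 %.

98.5 %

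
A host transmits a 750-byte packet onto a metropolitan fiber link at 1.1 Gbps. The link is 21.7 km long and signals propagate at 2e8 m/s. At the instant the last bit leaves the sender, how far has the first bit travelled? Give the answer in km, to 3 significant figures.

t_tx = L/R = 6000/1100000000 = 5.45455e-06 s.
Distance = s × t_tx = 200000000 × 5.45455e-06 = 1.09 km.

1.09 km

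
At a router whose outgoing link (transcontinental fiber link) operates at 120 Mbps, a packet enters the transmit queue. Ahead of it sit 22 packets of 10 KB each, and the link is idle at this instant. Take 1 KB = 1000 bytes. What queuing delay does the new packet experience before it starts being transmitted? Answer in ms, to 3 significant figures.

Each queued packet: L/R = 80000/120000000 = 0.666667 ms.
22 queued → 14.6667 ms.
Queuing delay = 14.7 ms.

14.7 ms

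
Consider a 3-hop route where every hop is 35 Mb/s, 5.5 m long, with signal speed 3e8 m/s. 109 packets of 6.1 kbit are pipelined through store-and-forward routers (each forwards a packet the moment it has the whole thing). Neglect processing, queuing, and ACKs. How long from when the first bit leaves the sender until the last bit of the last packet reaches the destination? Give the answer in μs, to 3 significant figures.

19300 μs

Per-hop transmission t_tx = L/R = 6100/35000000 = 174.286 μs.
Per-hop propagation t_prop = 5.5/300000000 = 0.0183333 μs.
Pipeline fill: first packet needs 3·t_tx to clear all hops; remaining 108 packets each add one t_tx.
Total = (3+109-1)·t_tx + 3·t_prop = 111·174.286 + 3·0.0183333 = 19300 μs.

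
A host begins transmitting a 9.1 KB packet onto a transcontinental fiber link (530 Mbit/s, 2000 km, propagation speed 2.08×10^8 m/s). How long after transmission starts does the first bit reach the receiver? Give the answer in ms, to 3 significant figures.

First bit experiences only propagation delay: d/s = 2000000/208000000 = 9.62 ms.

9.62 ms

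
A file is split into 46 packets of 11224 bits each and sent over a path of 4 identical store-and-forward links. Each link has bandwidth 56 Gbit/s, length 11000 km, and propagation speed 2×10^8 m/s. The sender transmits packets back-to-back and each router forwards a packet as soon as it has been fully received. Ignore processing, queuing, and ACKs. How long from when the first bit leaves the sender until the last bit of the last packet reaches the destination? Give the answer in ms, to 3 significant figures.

Per-hop transmission t_tx = L/R = 11224/56000000000 = 0.000200429 ms.
Per-hop propagation t_prop = 11000000/200000000 = 55 ms.
Pipeline fill: first packet needs 4·t_tx to clear all hops; remaining 45 packets each add one t_tx.
Total = (4+46-1)·t_tx + 4·t_prop = 49·0.000200429 + 4·55 = 220 ms.

220 ms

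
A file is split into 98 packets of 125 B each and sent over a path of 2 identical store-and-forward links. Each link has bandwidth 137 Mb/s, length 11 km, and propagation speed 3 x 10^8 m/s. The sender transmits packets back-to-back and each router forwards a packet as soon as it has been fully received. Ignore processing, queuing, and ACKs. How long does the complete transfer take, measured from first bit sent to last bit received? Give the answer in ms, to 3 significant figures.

Per-hop transmission t_tx = L/R = 1000/137000000 = 0.00729927 ms.
Per-hop propagation t_prop = 11000/300000000 = 0.0366667 ms.
Pipeline fill: first packet needs 2·t_tx to clear all hops; remaining 97 packets each add one t_tx.
Total = (2+98-1)·t_tx + 2·t_prop = 99·0.00729927 + 2·0.0366667 = 0.796 ms.

0.796 ms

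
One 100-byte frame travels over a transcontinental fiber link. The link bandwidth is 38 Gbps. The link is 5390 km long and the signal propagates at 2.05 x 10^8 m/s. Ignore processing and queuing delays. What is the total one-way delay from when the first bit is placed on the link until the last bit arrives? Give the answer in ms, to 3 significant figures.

L = 100 × 8 = 800 bits.
Transmission delay = L/R = 800 / 38000000000 = 2.10526e-05 ms.
Propagation delay = d/s = 5390000 m / 2.05e+08 m/s = 26.2927 ms.
Total = 26.3 ms.

26.3 ms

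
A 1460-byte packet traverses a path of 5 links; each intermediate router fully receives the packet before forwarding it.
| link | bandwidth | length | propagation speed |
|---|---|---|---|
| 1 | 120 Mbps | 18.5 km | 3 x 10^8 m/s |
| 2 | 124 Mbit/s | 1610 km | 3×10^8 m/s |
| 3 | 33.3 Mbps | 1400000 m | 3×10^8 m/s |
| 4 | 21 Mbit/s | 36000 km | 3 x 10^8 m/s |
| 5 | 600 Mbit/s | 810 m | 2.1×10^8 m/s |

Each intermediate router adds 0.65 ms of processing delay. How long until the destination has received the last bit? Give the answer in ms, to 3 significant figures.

134 ms

L = 1460 × 8 = 11680 bits.
Transmission delays (L/R per hop): 0.0973333, 0.0941935, 0.350751, 0.55619, 0.0194667 ms; sum = 1.11793 ms.
Propagation delays (d/s per hop): 0.0616667, 5.36667, 4.66667, 120, 0.00385714 ms; sum = 130.099 ms.
Processing at 4 router(s): 4 × 0.65 ms = 2.6 ms.
End-to-end = 134 ms.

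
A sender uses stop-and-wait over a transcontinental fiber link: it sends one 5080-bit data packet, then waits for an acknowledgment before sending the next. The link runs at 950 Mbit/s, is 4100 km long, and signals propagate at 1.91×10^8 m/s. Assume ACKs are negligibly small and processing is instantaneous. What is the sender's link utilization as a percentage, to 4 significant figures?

0.01245 %

t_tx = L/R = 5080/950000000 = 5.34737e-06 s.
t_prop = 4100000/191000000 = 0.021466 s; RTT = 0.0429319 s.
Cycle = t_tx + RTT = 0.0429373 s.
Utilization = t_tx / cycle = 5.34737e-06/0.0429373 = 0.01245 %.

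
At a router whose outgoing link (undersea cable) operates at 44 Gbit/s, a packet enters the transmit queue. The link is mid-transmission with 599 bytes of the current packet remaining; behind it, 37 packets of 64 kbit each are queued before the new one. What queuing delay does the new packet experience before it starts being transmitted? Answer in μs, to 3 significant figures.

53.9 μs

Each queued packet: L/R = 64000/44000000000 = 1.45455 μs.
37 queued → 53.8182 μs.
Plus remaining 4792 bits of current packet: 0.108909 μs.
Queuing delay = 53.9 μs.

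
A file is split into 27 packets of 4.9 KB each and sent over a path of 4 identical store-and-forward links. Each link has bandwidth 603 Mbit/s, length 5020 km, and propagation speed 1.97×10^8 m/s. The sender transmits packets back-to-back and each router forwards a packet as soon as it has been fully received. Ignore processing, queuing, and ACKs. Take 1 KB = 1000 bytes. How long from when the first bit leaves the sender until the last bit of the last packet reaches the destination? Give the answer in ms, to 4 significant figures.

Per-hop transmission t_tx = L/R = 39200/603000000 = 0.0650083 ms.
Per-hop propagation t_prop = 5020000/197000000 = 25.4822 ms.
Pipeline fill: first packet needs 4·t_tx to clear all hops; remaining 26 packets each add one t_tx.
Total = (4+27-1)·t_tx + 4·t_prop = 30·0.0650083 + 4·25.4822 = 103.9 ms.

103.9 ms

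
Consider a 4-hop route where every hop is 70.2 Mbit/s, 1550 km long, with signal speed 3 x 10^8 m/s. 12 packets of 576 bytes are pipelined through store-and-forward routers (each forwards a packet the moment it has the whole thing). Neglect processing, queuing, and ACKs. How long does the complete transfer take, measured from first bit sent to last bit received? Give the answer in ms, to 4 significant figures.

Per-hop transmission t_tx = L/R = 4608/70200000 = 0.065641 ms.
Per-hop propagation t_prop = 1550000/300000000 = 5.16667 ms.
Pipeline fill: first packet needs 4·t_tx to clear all hops; remaining 11 packets each add one t_tx.
Total = (4+12-1)·t_tx + 4·t_prop = 15·0.065641 + 4·5.16667 = 21.65 ms.

21.65 ms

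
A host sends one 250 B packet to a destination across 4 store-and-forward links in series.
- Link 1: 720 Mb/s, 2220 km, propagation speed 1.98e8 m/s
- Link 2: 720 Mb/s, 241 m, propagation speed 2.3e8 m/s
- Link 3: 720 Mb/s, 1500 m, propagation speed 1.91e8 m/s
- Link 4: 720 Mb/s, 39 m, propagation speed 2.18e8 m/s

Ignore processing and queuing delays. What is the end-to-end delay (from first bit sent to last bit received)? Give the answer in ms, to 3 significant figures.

L = 250 × 8 = 2000 bits.
Transmission delay per hop = L/R = 2000/720000000 = 0.00277778 ms; 4 hops → 0.0111111 ms.
Propagation delays (d/s per hop): 11.2121, 0.00104783, 0.0078534, 0.000178899 ms; sum = 11.2212 ms.
End-to-end = 11.2 ms.

11.2 ms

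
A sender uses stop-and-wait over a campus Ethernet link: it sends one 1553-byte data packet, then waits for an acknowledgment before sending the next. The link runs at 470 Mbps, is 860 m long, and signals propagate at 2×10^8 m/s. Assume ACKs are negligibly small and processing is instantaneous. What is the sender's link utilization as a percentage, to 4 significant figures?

t_tx = L/R = 12424/470000000 = 2.6434e-05 s.
t_prop = 860/200000000 = 4.3e-06 s; RTT = 8.6e-06 s.
Cycle = t_tx + RTT = 3.5034e-05 s.
Utilization = t_tx / cycle = 2.6434e-05/3.5034e-05 = 75.45 %.

75.45 %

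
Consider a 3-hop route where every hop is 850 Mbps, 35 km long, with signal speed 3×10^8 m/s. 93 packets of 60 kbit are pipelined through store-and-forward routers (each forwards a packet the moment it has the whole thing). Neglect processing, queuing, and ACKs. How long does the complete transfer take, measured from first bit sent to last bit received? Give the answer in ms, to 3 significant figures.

Per-hop transmission t_tx = L/R = 60000/850000000 = 0.0705882 ms.
Per-hop propagation t_prop = 35000/300000000 = 0.116667 ms.
Pipeline fill: first packet needs 3·t_tx to clear all hops; remaining 92 packets each add one t_tx.
Total = (3+93-1)·t_tx + 3·t_prop = 95·0.0705882 + 3·0.116667 = 7.06 ms.

7.06 ms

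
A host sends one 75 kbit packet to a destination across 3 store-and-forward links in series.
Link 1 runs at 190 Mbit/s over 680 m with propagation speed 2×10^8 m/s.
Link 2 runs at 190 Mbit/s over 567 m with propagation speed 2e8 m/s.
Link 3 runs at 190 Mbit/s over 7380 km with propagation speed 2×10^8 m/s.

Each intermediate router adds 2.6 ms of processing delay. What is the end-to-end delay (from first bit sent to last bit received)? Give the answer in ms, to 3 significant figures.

L = 75000 bits.
Transmission delay per hop = L/R = 75000/190000000 = 0.394737 ms; 3 hops → 1.18421 ms.
Propagation delays (d/s per hop): 0.0034, 0.002835, 36.9 ms; sum = 36.9062 ms.
Processing at 2 router(s): 2 × 2.6 ms = 5.2 ms.
End-to-end = 43.3 ms.

43.3 ms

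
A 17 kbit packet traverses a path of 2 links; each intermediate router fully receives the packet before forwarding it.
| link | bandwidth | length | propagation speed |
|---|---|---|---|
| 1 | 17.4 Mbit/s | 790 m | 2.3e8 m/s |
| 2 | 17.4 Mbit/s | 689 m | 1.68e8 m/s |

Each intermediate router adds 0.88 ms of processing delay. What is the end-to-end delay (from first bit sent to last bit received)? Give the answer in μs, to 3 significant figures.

2840 μs

L = 17000 bits.
Transmission delay per hop = L/R = 17000/17400000 = 977.011 μs; 2 hops → 1954.02 μs.
Propagation delays (d/s per hop): 3.43478, 4.10119 μs; sum = 7.53597 μs.
Processing at 1 router(s): 1 × 0.88 ms = 880 μs.
End-to-end = 2840 μs.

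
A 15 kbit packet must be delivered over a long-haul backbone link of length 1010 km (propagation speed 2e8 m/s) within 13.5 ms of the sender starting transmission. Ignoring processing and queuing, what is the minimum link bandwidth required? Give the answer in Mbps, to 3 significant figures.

1.78 Mbps

Propagation delay = 1010000 / 200000000 = 5.05 ms.
Transmission budget = 13.5 − 5.05 = 8.45 ms.
R ≥ L / t_tx = 15000 bits / 0.00845 s = 1.78 Mbps.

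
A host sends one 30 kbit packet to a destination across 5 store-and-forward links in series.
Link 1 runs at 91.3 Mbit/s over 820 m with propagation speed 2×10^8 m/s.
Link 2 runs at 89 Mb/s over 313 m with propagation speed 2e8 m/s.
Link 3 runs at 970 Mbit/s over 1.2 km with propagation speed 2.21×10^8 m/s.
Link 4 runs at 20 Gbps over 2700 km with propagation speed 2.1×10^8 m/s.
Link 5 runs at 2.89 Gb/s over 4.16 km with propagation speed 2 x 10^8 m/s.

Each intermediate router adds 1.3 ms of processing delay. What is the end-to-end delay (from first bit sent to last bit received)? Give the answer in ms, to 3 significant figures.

18.8 ms

L = 30000 bits.
Transmission delays (L/R per hop): 0.328587, 0.337079, 0.0309278, 0.0015, 0.0103806 ms; sum = 0.708474 ms.
Propagation delays (d/s per hop): 0.0041, 0.001565, 0.00542986, 12.8571, 0.0208 ms; sum = 12.889 ms.
Processing at 4 router(s): 4 × 1.3 ms = 5.2 ms.
End-to-end = 18.8 ms.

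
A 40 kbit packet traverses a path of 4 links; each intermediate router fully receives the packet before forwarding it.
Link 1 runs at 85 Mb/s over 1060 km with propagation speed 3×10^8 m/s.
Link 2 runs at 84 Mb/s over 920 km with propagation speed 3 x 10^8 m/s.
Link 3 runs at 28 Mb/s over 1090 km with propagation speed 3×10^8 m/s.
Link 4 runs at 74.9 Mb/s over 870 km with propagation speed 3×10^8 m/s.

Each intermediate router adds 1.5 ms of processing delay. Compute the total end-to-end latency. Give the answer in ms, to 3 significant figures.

L = 40000 bits.
Transmission delays (L/R per hop): 0.470588, 0.47619, 1.42857, 0.534045 ms; sum = 2.9094 ms.
Propagation delays (d/s per hop): 3.53333, 3.06667, 3.63333, 2.9 ms; sum = 13.1333 ms.
Processing at 3 router(s): 3 × 1.5 ms = 4.5 ms.
End-to-end = 20.5 ms.

20.5 ms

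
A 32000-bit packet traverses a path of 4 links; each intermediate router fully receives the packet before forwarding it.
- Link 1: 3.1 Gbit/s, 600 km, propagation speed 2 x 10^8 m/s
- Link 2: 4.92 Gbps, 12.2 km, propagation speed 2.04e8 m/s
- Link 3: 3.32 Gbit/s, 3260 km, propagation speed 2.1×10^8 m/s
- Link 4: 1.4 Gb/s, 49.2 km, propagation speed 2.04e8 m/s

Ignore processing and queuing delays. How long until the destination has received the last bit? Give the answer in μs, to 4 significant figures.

18870 μs

Transmission delays (L/R per hop): 10.3226, 6.50407, 9.63855, 22.8571 μs; sum = 49.3223 μs.
Propagation delays (d/s per hop): 3000, 59.8039, 15523.8, 241.176 μs; sum = 18824.8 μs.
End-to-end = 18870 μs.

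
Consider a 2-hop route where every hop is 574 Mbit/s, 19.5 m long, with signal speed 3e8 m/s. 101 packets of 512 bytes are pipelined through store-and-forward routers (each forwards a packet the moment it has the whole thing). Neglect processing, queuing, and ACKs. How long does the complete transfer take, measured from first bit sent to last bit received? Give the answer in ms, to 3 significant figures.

0.728 ms

Per-hop transmission t_tx = L/R = 4096/574000000 = 0.00713589 ms.
Per-hop propagation t_prop = 19.5/300000000 = 6.5e-05 ms.
Pipeline fill: first packet needs 2·t_tx to clear all hops; remaining 100 packets each add one t_tx.
Total = (2+101-1)·t_tx + 2·t_prop = 102·0.00713589 + 2·6.5e-05 = 0.728 ms.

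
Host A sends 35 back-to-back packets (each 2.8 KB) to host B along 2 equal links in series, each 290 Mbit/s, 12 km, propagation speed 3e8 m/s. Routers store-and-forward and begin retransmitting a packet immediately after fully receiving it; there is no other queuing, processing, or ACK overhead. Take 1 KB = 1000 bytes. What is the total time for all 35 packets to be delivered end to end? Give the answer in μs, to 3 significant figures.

2860 μs

Per-hop transmission t_tx = L/R = 22400/290000000 = 77.2414 μs.
Per-hop propagation t_prop = 12000/300000000 = 40 μs.
Pipeline fill: first packet needs 2·t_tx to clear all hops; remaining 34 packets each add one t_tx.
Total = (2+35-1)·t_tx + 2·t_prop = 36·77.2414 + 2·40 = 2860 μs.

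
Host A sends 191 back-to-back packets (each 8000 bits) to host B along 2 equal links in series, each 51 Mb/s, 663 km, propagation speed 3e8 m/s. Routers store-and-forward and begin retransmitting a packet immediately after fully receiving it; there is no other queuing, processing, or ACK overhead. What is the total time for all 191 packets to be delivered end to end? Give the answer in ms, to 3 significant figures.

34.5 ms

Per-hop transmission t_tx = L/R = 8000/51000000 = 0.156863 ms.
Per-hop propagation t_prop = 663000/300000000 = 2.21 ms.
Pipeline fill: first packet needs 2·t_tx to clear all hops; remaining 190 packets each add one t_tx.
Total = (2+191-1)·t_tx + 2·t_prop = 192·0.156863 + 2·2.21 = 34.5 ms.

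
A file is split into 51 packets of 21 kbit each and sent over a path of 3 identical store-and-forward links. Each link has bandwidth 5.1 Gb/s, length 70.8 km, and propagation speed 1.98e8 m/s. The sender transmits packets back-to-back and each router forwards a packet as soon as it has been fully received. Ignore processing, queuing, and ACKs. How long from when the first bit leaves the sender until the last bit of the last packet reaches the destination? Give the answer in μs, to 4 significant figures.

1291 μs

Per-hop transmission t_tx = L/R = 21000/5100000000 = 4.11765 μs.
Per-hop propagation t_prop = 70800/198000000 = 357.576 μs.
Pipeline fill: first packet needs 3·t_tx to clear all hops; remaining 50 packets each add one t_tx.
Total = (3+51-1)·t_tx + 3·t_prop = 53·4.11765 + 3·357.576 = 1291 μs.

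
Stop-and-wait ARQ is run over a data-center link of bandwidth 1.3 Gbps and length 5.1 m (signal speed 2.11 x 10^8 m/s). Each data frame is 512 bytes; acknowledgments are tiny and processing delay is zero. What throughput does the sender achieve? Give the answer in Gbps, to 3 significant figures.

t_tx = L/R = 4096/1300000000 = 3.15077e-06 s.
t_prop = 5.1/211000000 = 2.41706e-08 s; RTT = 4.83412e-08 s.
Cycle = t_tx + RTT = 3.19911e-06 s.
Throughput = L / cycle = 4096 / 3.19911e-06 = 1.28 Gbps.

1.28 Gbps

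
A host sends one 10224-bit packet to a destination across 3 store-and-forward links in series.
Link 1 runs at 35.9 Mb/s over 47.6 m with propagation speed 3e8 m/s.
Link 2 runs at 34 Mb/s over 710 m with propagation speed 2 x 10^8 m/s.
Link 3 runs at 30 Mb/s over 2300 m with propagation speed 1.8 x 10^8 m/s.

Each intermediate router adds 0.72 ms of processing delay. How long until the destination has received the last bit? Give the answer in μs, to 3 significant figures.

Transmission delays (L/R per hop): 284.791, 300.706, 340.8 μs; sum = 926.297 μs.
Propagation delays (d/s per hop): 0.158667, 3.55, 12.7778 μs; sum = 16.4864 μs.
Processing at 2 router(s): 2 × 0.72 ms = 1440 μs.
End-to-end = 2380 μs.

2380 μs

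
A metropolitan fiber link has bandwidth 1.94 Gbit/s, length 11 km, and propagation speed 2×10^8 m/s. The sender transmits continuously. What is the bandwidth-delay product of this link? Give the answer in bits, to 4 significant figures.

106700 bits

Propagation delay = 11000 / 200000000 = 5.5e-05 s.
BDP = R × t_prop = 1940000000 × 5.5e-05 = 106700 bits.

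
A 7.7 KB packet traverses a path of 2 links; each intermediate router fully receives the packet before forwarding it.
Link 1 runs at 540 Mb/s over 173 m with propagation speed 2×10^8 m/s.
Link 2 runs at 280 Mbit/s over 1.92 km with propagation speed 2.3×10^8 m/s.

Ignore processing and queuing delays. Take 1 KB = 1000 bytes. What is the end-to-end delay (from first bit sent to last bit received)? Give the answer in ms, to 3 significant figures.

0.343 ms

L = 61600 bits.
Transmission delays (L/R per hop): 0.114074, 0.22 ms; sum = 0.334074 ms.
Propagation delays (d/s per hop): 0.000865, 0.00834783 ms; sum = 0.00921283 ms.
End-to-end = 0.343 ms.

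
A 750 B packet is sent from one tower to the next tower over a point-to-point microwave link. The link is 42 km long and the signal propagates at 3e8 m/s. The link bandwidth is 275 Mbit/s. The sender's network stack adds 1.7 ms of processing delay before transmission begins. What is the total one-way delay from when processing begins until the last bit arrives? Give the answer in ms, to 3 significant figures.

1.86 ms

L = 750 × 8 = 6000 bits.
Transmission delay = L/R = 6000 / 275000000 = 0.0218182 ms.
Propagation delay = d/s = 42000 m / 300000000 m/s = 0.14 ms.
Plus processing delay 1.7 ms = 1.7 ms.
Total = 1.86 ms.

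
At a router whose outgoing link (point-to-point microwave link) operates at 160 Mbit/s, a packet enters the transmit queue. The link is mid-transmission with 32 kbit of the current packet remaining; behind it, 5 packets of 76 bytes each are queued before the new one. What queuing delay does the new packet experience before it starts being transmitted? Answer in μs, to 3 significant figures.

Each queued packet: L/R = 608/160000000 = 3.8 μs.
5 queued → 19 μs.
Plus remaining 32000 bits of current packet: 200 μs.
Queuing delay = 219 μs.

219 μs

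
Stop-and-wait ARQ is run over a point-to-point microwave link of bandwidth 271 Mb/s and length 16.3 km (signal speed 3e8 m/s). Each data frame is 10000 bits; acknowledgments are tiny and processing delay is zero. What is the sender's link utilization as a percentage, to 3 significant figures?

25.3 %

t_tx = L/R = 10000/271000000 = 3.69004e-05 s.
t_prop = 16300/300000000 = 5.43333e-05 s; RTT = 0.000108667 s.
Cycle = t_tx + RTT = 0.000145567 s.
Utilization = t_tx / cycle = 3.69004e-05/0.000145567 = 25.3 %.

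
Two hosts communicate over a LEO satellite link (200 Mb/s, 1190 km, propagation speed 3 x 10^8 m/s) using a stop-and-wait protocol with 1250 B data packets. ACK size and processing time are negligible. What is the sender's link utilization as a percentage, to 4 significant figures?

0.6263 %

t_tx = L/R = 10000/200000000 = 5e-05 s.
t_prop = 1190000/300000000 = 0.00396667 s; RTT = 0.00793333 s.
Cycle = t_tx + RTT = 0.00798333 s.
Utilization = t_tx / cycle = 5e-05/0.00798333 = 0.6263 %.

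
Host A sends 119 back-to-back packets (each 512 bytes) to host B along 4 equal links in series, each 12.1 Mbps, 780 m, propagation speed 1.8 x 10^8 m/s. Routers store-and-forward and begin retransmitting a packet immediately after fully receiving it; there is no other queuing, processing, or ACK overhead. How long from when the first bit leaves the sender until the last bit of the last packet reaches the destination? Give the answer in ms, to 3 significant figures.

41.3 ms

Per-hop transmission t_tx = L/R = 4096/12100000 = 0.338512 ms.
Per-hop propagation t_prop = 780/180000000 = 0.00433333 ms.
Pipeline fill: first packet needs 4·t_tx to clear all hops; remaining 118 packets each add one t_tx.
Total = (4+119-1)·t_tx + 4·t_prop = 122·0.338512 + 4·0.00433333 = 41.3 ms.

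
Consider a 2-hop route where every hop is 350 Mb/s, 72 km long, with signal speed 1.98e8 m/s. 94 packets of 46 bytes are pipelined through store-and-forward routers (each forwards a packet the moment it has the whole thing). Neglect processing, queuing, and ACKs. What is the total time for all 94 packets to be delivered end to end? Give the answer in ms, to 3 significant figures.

0.827 ms

Per-hop transmission t_tx = L/R = 368/350000000 = 0.00105143 ms.
Per-hop propagation t_prop = 72000/198000000 = 0.363636 ms.
Pipeline fill: first packet needs 2·t_tx to clear all hops; remaining 93 packets each add one t_tx.
Total = (2+94-1)·t_tx + 2·t_prop = 95·0.00105143 + 2·0.363636 = 0.827 ms.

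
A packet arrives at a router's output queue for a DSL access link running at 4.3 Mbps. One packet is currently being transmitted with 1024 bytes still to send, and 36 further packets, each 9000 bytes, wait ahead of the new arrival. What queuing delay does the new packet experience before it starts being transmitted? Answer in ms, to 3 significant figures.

Each queued packet: L/R = 72000/4300000 = 16.7442 ms.
36 queued → 602.791 ms.
Plus remaining 8192 bits of current packet: 1.90512 ms.
Queuing delay = 605 ms.

605 ms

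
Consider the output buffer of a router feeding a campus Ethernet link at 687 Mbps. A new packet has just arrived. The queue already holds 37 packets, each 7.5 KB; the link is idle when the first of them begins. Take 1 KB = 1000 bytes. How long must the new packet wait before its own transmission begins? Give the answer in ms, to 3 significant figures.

Each queued packet: L/R = 60000/687000000 = 0.0873362 ms.
37 queued → 3.23144 ms.
Queuing delay = 3.23 ms.

3.23 ms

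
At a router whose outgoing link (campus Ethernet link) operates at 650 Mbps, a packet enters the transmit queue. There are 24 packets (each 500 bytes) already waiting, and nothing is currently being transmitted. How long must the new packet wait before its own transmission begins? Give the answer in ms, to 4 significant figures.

0.1477 ms

Each queued packet: L/R = 4000/650000000 = 0.00615385 ms.
24 queued → 0.147692 ms.
Queuing delay = 0.1477 ms.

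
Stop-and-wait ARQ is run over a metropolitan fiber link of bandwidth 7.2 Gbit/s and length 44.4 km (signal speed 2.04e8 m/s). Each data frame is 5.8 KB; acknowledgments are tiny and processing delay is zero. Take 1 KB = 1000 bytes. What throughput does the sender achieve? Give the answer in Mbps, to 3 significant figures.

t_tx = L/R = 46400/7200000000 = 6.44444e-06 s.
t_prop = 44400/204000000 = 0.000217647 s; RTT = 0.000435294 s.
Cycle = t_tx + RTT = 0.000441739 s.
Throughput = L / cycle = 46400 / 0.000441739 = 105 Mbps.

105 Mbps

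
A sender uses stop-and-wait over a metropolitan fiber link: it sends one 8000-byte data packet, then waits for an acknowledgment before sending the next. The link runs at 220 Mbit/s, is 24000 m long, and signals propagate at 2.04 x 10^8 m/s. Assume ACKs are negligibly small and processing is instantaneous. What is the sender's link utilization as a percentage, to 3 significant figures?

t_tx = L/R = 64000/220000000 = 0.000290909 s.
t_prop = 24000/204000000 = 0.000117647 s; RTT = 0.000235294 s.
Cycle = t_tx + RTT = 0.000526203 s.
Utilization = t_tx / cycle = 0.000290909/0.000526203 = 55.3 %.

55.3 %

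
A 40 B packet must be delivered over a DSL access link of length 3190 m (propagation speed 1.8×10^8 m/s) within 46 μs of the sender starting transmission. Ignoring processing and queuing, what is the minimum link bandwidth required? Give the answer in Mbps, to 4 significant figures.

11.32 Mbps

L = 320 bits.
Propagation delay = 3190 / 180000000 = 17.7222 μs.
Transmission budget = 46 − 17.7222 = 28.2778 μs.
R ≥ L / t_tx = 320 bits / 2.82778e-05 s = 11.32 Mbps.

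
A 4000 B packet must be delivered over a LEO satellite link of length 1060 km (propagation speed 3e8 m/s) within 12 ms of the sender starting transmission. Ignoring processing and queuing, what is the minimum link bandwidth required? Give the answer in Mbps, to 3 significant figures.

3.78 Mbps

L = 32000 bits.
Propagation delay = 1060000 / 300000000 = 3.53333 ms.
Transmission budget = 12 − 3.53333 = 8.46667 ms.
R ≥ L / t_tx = 32000 bits / 0.00846667 s = 3.78 Mbps.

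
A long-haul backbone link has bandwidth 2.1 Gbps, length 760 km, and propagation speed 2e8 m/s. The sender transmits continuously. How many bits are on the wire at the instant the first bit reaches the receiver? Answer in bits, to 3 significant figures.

7980000 bits

Propagation delay = 760000 / 200000000 = 0.0038 s.
BDP = R × t_prop = 2100000000 × 0.0038 = 7980000 bits.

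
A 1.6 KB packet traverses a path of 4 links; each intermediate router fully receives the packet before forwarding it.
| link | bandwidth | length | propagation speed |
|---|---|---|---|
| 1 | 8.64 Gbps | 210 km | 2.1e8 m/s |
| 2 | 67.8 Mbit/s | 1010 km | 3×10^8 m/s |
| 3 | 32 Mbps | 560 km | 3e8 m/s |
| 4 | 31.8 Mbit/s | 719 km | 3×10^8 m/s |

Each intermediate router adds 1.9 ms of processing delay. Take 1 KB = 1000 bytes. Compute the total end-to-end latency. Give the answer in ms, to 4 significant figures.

15.32 ms

L = 12800 bits.
Transmission delays (L/R per hop): 0.00148148, 0.188791, 0.4, 0.402516 ms; sum = 0.992788 ms.
Propagation delays (d/s per hop): 1, 3.36667, 1.86667, 2.39667 ms; sum = 8.63 ms.
Processing at 3 router(s): 3 × 1.9 ms = 5.7 ms.
End-to-end = 15.32 ms.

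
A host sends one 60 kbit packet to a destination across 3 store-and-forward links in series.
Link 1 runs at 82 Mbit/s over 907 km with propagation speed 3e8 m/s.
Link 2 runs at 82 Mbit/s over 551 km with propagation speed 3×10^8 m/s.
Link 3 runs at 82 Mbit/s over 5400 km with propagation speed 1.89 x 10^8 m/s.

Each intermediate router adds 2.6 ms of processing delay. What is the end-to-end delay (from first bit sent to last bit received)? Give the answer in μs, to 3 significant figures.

L = 60000 bits.
Transmission delay per hop = L/R = 60000/82000000 = 731.707 μs; 3 hops → 2195.12 μs.
Propagation delays (d/s per hop): 3023.33, 1836.67, 28571.4 μs; sum = 33431.4 μs.
Processing at 2 router(s): 2 × 2.6 ms = 5200 μs.
End-to-end = 40800 μs.

40800 μs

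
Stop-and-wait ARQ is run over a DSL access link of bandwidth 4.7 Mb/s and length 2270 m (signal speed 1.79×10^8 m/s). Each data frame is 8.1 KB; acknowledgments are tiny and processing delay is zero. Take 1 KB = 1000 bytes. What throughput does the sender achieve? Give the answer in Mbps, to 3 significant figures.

4.69 Mbps

t_tx = L/R = 64800/4700000 = 0.0137872 s.
t_prop = 2270/179000000 = 1.26816e-05 s; RTT = 2.53631e-05 s.
Cycle = t_tx + RTT = 0.0138126 s.
Throughput = L / cycle = 64800 / 0.0138126 = 4.69 Mbps.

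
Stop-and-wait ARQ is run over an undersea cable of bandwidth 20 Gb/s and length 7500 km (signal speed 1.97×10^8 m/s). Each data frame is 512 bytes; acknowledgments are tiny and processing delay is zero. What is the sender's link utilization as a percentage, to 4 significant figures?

0.0002690 %

t_tx = L/R = 4096/20000000000 = 2.048e-07 s.
t_prop = 7500000/197000000 = 0.0380711 s; RTT = 0.0761421 s.
Cycle = t_tx + RTT = 0.0761423 s.
Utilization = t_tx / cycle = 2.048e-07/0.0761423 = 0.0002690 %.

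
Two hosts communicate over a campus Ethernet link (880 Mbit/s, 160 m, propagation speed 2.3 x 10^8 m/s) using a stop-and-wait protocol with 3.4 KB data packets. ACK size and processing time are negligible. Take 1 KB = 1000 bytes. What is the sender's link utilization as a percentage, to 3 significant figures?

95.7 %

t_tx = L/R = 27200/880000000 = 3.09091e-05 s.
t_prop = 160/2.3e+08 = 6.95652e-07 s; RTT = 1.3913e-06 s.
Cycle = t_tx + RTT = 3.23004e-05 s.
Utilization = t_tx / cycle = 3.09091e-05/3.23004e-05 = 95.7 %.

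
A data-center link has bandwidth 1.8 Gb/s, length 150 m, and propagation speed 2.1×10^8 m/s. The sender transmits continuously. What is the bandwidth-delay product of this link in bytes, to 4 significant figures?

Propagation delay = 150 / 210000000 = 7.14286e-07 s.
BDP = R × t_prop = 1800000000 × 7.14286e-07 = 1285.71 bits.
In bytes: 1285.71/8 = 160.7 bytes.

160.7 bytes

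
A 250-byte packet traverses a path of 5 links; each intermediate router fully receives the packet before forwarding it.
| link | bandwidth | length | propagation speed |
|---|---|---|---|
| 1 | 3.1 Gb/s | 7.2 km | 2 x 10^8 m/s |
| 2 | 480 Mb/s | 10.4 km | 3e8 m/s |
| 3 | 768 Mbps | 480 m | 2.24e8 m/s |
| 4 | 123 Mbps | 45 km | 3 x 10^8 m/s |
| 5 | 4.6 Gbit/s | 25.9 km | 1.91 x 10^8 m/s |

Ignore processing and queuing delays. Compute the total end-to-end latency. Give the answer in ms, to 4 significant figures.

L = 250 × 8 = 2000 bits.
Transmission delays (L/R per hop): 0.000645161, 0.00416667, 0.00260417, 0.0162602, 0.000434783 ms; sum = 0.0241109 ms.
Propagation delays (d/s per hop): 0.036, 0.0346667, 0.00214286, 0.15, 0.135602 ms; sum = 0.358412 ms.
End-to-end = 0.3825 ms.

0.3825 ms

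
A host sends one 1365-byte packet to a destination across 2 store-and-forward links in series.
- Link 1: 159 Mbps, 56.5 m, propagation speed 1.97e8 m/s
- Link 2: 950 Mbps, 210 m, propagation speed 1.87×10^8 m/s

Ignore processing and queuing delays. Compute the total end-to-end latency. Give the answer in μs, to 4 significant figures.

81.58 μs

L = 1365 × 8 = 10920 bits.
Transmission delays (L/R per hop): 68.6792, 11.4947 μs; sum = 80.174 μs.
Propagation delays (d/s per hop): 0.286802, 1.12299 μs; sum = 1.4098 μs.
End-to-end = 81.58 μs.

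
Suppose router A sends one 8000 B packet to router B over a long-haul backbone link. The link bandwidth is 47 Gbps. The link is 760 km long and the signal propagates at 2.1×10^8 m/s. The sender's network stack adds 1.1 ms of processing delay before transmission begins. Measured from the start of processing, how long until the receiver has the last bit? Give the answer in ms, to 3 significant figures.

4.72 ms

L = 8000 × 8 = 64000 bits.
Transmission delay = L/R = 64000 / 47000000000 = 0.0013617 ms.
Propagation delay = d/s = 760000 m / 210000000 m/s = 3.61905 ms.
Plus processing delay 1.1 ms = 1.1 ms.
Total = 4.72 ms.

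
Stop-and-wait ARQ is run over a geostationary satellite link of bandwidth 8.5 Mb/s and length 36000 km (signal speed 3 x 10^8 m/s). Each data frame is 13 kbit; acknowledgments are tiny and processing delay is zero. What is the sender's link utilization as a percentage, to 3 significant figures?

t_tx = L/R = 13000/8500000 = 0.00152941 s.
t_prop = 36000000/300000000 = 0.12 s; RTT = 0.24 s.
Cycle = t_tx + RTT = 0.241529 s.
Utilization = t_tx / cycle = 0.00152941/0.241529 = 0.633 %.

0.633 %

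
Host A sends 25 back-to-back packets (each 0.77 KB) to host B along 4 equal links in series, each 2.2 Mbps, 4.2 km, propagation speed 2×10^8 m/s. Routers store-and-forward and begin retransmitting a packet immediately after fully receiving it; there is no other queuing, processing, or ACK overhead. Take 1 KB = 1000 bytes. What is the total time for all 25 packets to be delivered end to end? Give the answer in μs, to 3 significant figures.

Per-hop transmission t_tx = L/R = 6160/2200000 = 2800 μs.
Per-hop propagation t_prop = 4200/200000000 = 21 μs.
Pipeline fill: first packet needs 4·t_tx to clear all hops; remaining 24 packets each add one t_tx.
Total = (4+25-1)·t_tx + 4·t_prop = 28·2800 + 4·21 = 78500 μs.

78500 μs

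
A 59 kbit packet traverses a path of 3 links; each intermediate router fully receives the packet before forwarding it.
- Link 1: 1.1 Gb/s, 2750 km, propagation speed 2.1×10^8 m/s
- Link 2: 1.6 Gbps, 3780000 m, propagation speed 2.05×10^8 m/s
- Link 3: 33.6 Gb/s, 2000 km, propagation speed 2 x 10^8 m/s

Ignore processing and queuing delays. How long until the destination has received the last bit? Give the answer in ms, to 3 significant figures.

L = 59000 bits.
Transmission delays (L/R per hop): 0.0536364, 0.036875, 0.00175595 ms; sum = 0.0922673 ms.
Propagation delays (d/s per hop): 13.0952, 18.439, 10 ms; sum = 41.5343 ms.
End-to-end = 41.6 ms.

41.6 ms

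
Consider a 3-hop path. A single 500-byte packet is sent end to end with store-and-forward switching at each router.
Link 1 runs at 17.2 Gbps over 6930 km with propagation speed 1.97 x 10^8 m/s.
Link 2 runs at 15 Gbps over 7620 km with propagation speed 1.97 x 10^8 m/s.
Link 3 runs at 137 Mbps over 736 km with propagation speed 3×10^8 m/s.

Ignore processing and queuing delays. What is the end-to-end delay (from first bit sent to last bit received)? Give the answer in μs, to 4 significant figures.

L = 500 × 8 = 4000 bits.
Transmission delays (L/R per hop): 0.232558, 0.266667, 29.1971 μs; sum = 29.6963 μs.
Propagation delays (d/s per hop): 35177.7, 38680.2, 2453.33 μs; sum = 76311.2 μs.
End-to-end = 76340 μs.

76340 μs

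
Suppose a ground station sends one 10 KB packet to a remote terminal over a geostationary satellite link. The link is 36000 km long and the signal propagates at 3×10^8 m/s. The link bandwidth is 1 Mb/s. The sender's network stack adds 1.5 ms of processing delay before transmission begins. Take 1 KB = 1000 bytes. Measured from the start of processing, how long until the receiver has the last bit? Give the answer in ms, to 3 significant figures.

202 ms

L = 80000 bits.
Transmission delay = L/R = 80000 / 1000000 = 80 ms.
Propagation delay = d/s = 36000000 m / 300000000 m/s = 120 ms.
Plus processing delay 1.5 ms = 1.5 ms.
Total = 202 ms.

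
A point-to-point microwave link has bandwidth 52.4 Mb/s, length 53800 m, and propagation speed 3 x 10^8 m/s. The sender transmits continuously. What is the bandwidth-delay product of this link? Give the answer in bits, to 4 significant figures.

9397 bits

Propagation delay = 53800 / 300000000 = 0.000179333 s.
BDP = R × t_prop = 52400000 × 0.000179333 = 9397.07 bits.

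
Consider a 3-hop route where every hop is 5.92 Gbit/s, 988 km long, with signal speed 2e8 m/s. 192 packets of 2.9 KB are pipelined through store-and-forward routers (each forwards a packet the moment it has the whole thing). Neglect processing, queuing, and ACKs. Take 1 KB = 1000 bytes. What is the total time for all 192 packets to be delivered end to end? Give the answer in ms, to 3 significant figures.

Per-hop transmission t_tx = L/R = 23200/5920000000 = 0.00391892 ms.
Per-hop propagation t_prop = 988000/200000000 = 4.94 ms.
Pipeline fill: first packet needs 3·t_tx to clear all hops; remaining 191 packets each add one t_tx.
Total = (3+192-1)·t_tx + 3·t_prop = 194·0.00391892 + 3·4.94 = 15.6 ms.

15.6 ms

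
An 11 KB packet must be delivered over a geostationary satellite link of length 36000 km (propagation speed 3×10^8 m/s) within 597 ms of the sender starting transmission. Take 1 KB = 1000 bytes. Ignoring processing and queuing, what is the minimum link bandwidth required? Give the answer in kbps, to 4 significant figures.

184.5 kbps

L = 88000 bits.
Propagation delay = 36000000 / 300000000 = 120 ms.
Transmission budget = 597 − 120 = 477 ms.
R ≥ L / t_tx = 88000 bits / 0.477 s = 184.5 kbps.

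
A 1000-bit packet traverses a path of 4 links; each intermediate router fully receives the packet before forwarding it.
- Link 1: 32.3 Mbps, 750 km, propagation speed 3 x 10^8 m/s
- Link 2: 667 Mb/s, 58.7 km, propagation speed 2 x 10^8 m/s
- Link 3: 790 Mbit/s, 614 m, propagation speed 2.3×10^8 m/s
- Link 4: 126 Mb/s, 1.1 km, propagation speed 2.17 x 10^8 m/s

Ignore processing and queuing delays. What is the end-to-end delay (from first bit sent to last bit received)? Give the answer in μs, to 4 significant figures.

Transmission delays (L/R per hop): 30.9598, 1.49925, 1.26582, 7.93651 μs; sum = 41.6613 μs.
Propagation delays (d/s per hop): 2500, 293.5, 2.66957, 5.06912 μs; sum = 2801.24 μs.
End-to-end = 2843 μs.

2843 μs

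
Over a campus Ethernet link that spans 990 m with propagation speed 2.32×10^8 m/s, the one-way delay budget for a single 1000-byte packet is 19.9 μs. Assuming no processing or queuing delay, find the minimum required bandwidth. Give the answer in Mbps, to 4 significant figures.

L = 8000 bits.
Propagation delay = 990 / 2.32e+08 = 4.26724 μs.
Transmission budget = 19.9 − 4.26724 = 15.6328 μs.
R ≥ L / t_tx = 8000 bits / 1.56328e-05 s = 511.7 Mbps.

511.7 Mbps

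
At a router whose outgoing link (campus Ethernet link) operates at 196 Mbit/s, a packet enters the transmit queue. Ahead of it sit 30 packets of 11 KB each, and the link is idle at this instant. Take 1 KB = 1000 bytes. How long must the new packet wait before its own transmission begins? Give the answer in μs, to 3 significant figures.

13500 μs

Each queued packet: L/R = 88000/196000000 = 448.98 μs.
30 queued → 13469.4 μs.
Queuing delay = 13500 μs.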